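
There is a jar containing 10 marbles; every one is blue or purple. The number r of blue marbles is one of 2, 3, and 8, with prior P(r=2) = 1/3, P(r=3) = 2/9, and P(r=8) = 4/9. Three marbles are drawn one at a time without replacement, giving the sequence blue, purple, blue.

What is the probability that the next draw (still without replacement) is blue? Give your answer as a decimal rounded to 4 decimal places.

0.6828

The likelihood of the observed sequence under each hypothesis: P(data | r = 2) = (2/10)(8/9)(1/8) = 1/45; P(data | r = 3) = (3/10)(7/9)(2/8) = 7/120; P(data | r = 8) = (8/10)(2/9)(7/8) = 7/45.
Weighting by the prior gives 1/3 · 1/45 = 1/135, 2/9 · 7/120 = 7/540, 4/9 · 7/45 = 28/405; summing to 29/324.
Normalising, the posterior is P(r = 2 | data) = 12/145, P(r = 3 | data) = 21/145, P(r = 8 | data) = 112/145.
Averaging over the posterior, P(blue next | data) = (0)(12/145) + (1/7)(21/145) + (6/7)(112/145) = 99/145.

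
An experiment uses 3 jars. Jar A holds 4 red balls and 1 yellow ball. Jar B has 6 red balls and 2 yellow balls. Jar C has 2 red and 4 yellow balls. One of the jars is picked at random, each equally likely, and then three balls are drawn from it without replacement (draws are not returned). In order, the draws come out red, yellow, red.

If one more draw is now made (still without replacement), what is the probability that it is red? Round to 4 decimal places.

Compute the likelihood of the observed sequence for each case: P(data | jar A) = (4/5)(1/4)(3/3) = 0.2; P(data | jar B) = (6/8)(2/7)(5/6) = 0.17857; P(data | jar C) = (2/6)(4/5)(1/4) = 0.066667.
The prior-weighted likelihoods are 1/3 · 0.2 = 0.066667, 1/3 · 0.17857 = 0.059524, 1/3 · 0.066667 = 0.022222; with total 0.14841.
The posterior is then P(jar A | data) = 0.4492, P(jar B | data) = 0.40107, P(jar C | data) = 0.14973.
Averaging over the posterior, P(red next | data) = (1)(0.4492) + (4/5)(0.40107) + (0)(0.14973) = 0.77005.

0.7701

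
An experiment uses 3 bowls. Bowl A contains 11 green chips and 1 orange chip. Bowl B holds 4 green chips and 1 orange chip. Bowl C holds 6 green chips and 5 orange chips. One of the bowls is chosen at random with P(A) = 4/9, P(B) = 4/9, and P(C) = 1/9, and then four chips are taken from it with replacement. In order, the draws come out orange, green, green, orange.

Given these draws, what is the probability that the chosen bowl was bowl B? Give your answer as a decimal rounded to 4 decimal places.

Under each hypothesis, the probability of the observed sequence is: P(data | bowl A) = (1/12)(11/12)(11/12)(1/12) = 0.0058353; P(data | bowl B) = (1/5)(4/5)(4/5)(1/5) = 0.0256; P(data | bowl C) = (5/11)(6/11)(6/11)(5/11) = 0.061471.
Weighting by the prior gives 4/9 · 0.0058353 = 0.0025934, 4/9 · 0.0256 = 0.011378, 1/9 · 0.061471 = 0.0068301; with total 0.020801.
So P(bowl B | data) = (0.011378) / (0.020801) = 0.54697.

0.5470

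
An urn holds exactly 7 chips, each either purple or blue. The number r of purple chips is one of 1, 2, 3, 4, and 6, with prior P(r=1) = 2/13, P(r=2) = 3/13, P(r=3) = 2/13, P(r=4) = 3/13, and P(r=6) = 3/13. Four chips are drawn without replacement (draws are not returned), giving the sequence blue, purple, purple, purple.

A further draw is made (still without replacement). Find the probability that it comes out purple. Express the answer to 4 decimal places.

Under each hypothesis, the probability of the observed sequence is: P(data | r = 1) = (6/7)(1/6)(0/5) = 0; P(data | r = 2) = (5/7)(2/6)(1/5)(0/4) = 0; P(data | r = 3) = (4/7)(3/6)(2/5)(1/4) = 1/35; P(data | r = 4) = (3/7)(4/6)(3/5)(2/4) = 3/35; P(data | r = 6) = (1/7)(6/6)(5/5)(4/4) = 1/7.
Weighting by the prior gives 2/13 · 0 = 0, 3/13 · 0 = 0, 2/13 · 1/35 = 2/455, 3/13 · 3/35 = 9/455, 3/13 · 1/7 = 3/91; these sum to 2/35.
The posterior is then P(r = 1 | data) = 0, P(r = 2 | data) = 0, P(r = 3 | data) = 1/13, P(r = 4 | data) = 9/26, P(r = 6 | data) = 15/26.
Averaging over the posterior, P(purple next | data) = (0)(1/13) + (1/3)(9/26) + (1)(15/26) = 9/13.

0.6923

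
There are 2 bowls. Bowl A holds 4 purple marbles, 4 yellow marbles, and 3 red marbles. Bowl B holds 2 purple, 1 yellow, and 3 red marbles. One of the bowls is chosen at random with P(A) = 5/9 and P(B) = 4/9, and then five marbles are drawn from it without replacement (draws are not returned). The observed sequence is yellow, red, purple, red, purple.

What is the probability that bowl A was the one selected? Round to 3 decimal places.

Under each hypothesis, the probability of the observed sequence is: P(data | bowl A) = (4/11)(3/10)(4/9)(2/8)(3/7) = 0.0051948; P(data | bowl B) = (1/6)(3/5)(2/4)(2/3)(1/2) = 0.016667.
Multiplying each by its prior: 5/9 · 0.0051948 = 0.002886, 4/9 · 0.016667 = 0.0074074; these sum to 0.010293.
By Bayes' rule, P(bowl A | data) = (0.002886) / (0.010293) = 0.28037.

0.280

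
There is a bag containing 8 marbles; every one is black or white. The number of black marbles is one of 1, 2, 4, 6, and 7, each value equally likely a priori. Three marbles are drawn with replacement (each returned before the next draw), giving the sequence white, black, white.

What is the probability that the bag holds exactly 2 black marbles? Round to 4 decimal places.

0.3333

Compute the likelihood of the observed sequence for each case: P(data | r = 1) = (7/8)(1/8)(7/8) = 0.095703; P(data | r = 2) = (6/8)(2/8)(6/8) = 0.14062; P(data | r = 4) = (4/8)(4/8)(4/8) = 0.125; P(data | r = 6) = (2/8)(6/8)(2/8) = 0.046875; P(data | r = 7) = (1/8)(7/8)(1/8) = 0.013672.
Multiplying each by its prior: 1/5 · 0.095703 = 0.019141, 1/5 · 0.14062 = 0.028125, 1/5 · 0.125 = 0.025, 1/5 · 0.046875 = 0.009375, 1/5 · 0.013672 = 0.0027344; these sum to 0.084375.
By Bayes' rule, P(r = 2 | data) = (0.028125) / (0.084375) = 0.33333.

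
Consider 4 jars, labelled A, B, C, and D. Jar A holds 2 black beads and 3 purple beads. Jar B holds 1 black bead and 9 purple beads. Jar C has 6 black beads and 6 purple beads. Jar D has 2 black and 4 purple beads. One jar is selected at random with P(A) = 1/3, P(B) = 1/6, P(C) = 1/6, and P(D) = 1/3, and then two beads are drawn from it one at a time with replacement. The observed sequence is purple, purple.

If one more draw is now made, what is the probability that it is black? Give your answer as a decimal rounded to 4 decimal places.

The likelihood of the observed sequence under each hypothesis: P(data | jar A) = (3/5)(3/5) = 0.36; P(data | jar B) = (9/10)(9/10) = 0.81; P(data | jar C) = (6/12)(6/12) = 0.25; P(data | jar D) = (4/6)(4/6) = 0.44444.
Weighting by the prior gives 1/3 · 0.36 = 0.12, 1/6 · 0.81 = 0.135, 1/6 · 0.25 = 0.041667, 1/3 · 0.44444 = 0.14815; these sum to 0.44481.
The posterior is then P(jar A | data) = 0.26978, P(jar B | data) = 0.3035, P(jar C | data) = 0.093672, P(jar D | data) = 0.33306.
Averaging over the posterior, P(black next | data) = (2/5)(0.26978) + (1/10)(0.3035) + (1/2)(0.093672) + (1/3)(0.33306) = 0.29611.

0.2961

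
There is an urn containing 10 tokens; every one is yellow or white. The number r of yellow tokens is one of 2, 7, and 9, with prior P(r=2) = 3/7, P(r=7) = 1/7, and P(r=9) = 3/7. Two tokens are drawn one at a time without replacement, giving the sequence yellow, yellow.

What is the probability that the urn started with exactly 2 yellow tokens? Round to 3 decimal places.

Compute the likelihood of the observed sequence for each case: P(data | r = 2) = (2/10)(1/9) = 1/45; P(data | r = 7) = (7/10)(6/9) = 7/15; P(data | r = 9) = (9/10)(8/9) = 4/5.
Weighting by the prior gives 3/7 · 1/45 = 1/105, 1/7 · 7/15 = 1/15, 3/7 · 4/5 = 12/35; summing to 44/105.
By Bayes' rule, P(r = 2 | data) = (1/105) / (44/105) = 1/44.

0.023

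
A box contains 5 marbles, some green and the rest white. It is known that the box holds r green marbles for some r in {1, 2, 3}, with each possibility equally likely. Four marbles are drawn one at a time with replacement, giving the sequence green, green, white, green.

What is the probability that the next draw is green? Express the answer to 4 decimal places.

Compute the likelihood of the observed sequence for each case: P(data | r = 1) = (1/5)(1/5)(4/5)(1/5) = 0.0064; P(data | r = 2) = (2/5)(2/5)(3/5)(2/5) = 0.0384; P(data | r = 3) = (3/5)(3/5)(2/5)(3/5) = 0.0864.
Multiplying each by its prior: 1/3 · 0.0064 = 0.0021333, 1/3 · 0.0384 = 0.0128, 1/3 · 0.0864 = 0.0288; with total 0.043733.
Dividing through by the total gives posterior P(r = 1 | data) = 0.04878, P(r = 2 | data) = 0.29268, P(r = 3 | data) = 0.65854.
The predictive probability is P(green next | data) = (1/5)(0.04878) + (2/5)(0.29268) + (3/5)(0.65854) = 0.52195.

0.5220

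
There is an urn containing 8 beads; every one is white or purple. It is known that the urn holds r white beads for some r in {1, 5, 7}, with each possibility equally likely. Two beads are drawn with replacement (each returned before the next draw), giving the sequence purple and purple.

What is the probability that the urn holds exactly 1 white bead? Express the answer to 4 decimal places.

Under each hypothesis, the probability of the observed sequence is: P(data | r = 1) = (7/8)(7/8) = 49/64; P(data | r = 5) = (3/8)(3/8) = 9/64; P(data | r = 7) = (1/8)(1/8) = 1/64.
Weighting by the prior gives 1/3 · 49/64 = 49/192, 1/3 · 9/64 = 3/64, 1/3 · 1/64 = 1/192; summing to 59/192.
So P(r = 1 | data) = (49/192) / (59/192) = 49/59.

0.8305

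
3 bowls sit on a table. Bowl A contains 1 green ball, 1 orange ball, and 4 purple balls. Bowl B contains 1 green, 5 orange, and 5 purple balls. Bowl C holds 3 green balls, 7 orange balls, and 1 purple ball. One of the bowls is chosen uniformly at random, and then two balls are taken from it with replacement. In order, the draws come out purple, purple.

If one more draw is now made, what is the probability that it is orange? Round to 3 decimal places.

0.263

Compute the likelihood of the observed sequence for each case: P(data | bowl A) = (4/6)(4/6) = 0.44444; P(data | bowl B) = (5/11)(5/11) = 0.20661; P(data | bowl C) = (1/11)(1/11) = 0.0082645.
The prior-weighted likelihoods are 1/3 · 0.44444 = 0.14815, 1/3 · 0.20661 = 0.068871, 1/3 · 0.0082645 = 0.0027548; these sum to 0.21977.
Normalising, the posterior is P(bowl A | data) = 0.67409, P(bowl B | data) = 0.31337, P(bowl C | data) = 0.012535.
Averaging over the posterior, P(orange next | data) = (1/6)(0.67409) + (5/11)(0.31337) + (7/11)(0.012535) = 0.26277.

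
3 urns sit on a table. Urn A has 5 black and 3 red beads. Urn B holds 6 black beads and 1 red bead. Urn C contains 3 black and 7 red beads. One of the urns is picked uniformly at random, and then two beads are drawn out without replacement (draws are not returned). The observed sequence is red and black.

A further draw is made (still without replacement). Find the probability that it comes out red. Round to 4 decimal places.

The likelihood of the observed sequence under each hypothesis: P(data | urn A) = (3/8)(5/7) = 0.26786; P(data | urn B) = (1/7)(6/6) = 0.14286; P(data | urn C) = (7/10)(3/9) = 0.23333.
Multiplying each by its prior: 1/3 · 0.26786 = 0.089286, 1/3 · 0.14286 = 0.047619, 1/3 · 0.23333 = 0.077778; these sum to 0.21468.
The posterior is then P(urn A | data) = 0.4159, P(urn B | data) = 0.22181, P(urn C | data) = 0.36229.
Averaging over the posterior, P(red next | data) = (1/3)(0.4159) + (0)(0.22181) + (3/4)(0.36229) = 0.41035.

0.4104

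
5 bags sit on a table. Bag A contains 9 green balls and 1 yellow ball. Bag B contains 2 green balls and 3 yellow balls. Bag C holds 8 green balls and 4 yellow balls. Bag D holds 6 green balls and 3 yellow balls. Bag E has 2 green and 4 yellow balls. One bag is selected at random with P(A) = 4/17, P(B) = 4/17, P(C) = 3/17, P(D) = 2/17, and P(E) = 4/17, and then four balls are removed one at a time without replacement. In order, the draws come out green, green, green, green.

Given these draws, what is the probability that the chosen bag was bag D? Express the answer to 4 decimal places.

Under each hypothesis, the probability of the observed sequence is: P(data | bag A) = (9/10)(8/9)(7/8)(6/7) = 0.6; P(data | bag B) = (2/5)(1/4)(0/3) = 0; P(data | bag C) = (8/12)(7/11)(6/10)(5/9) = 0.14141; P(data | bag D) = (6/9)(5/8)(4/7)(3/6) = 0.11905; P(data | bag E) = (2/6)(1/5)(0/4) = 0.
The prior-weighted likelihoods are 4/17 · 0.6 = 0.14118, 4/17 · 0 = 0, 3/17 · 0.14141 = 0.024955, 2/17 · 0.11905 = 0.014006, 4/17 · 0 = 0; these sum to 0.18014.
By Bayes' rule, P(bag D | data) = (0.014006) / (0.18014) = 0.07775.

0.0777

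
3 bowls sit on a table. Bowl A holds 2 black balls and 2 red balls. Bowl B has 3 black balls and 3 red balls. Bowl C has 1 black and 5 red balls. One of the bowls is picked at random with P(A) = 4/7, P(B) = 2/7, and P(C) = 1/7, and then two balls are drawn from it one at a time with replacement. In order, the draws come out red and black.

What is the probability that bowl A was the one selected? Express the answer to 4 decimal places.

Compute the likelihood of the observed sequence for each case: P(data | bowl A) = (2/4)(2/4) = 1/4; P(data | bowl B) = (3/6)(3/6) = 1/4; P(data | bowl C) = (5/6)(1/6) = 5/36.
Weighting by the prior gives 4/7 · 1/4 = 1/7, 2/7 · 1/4 = 1/14, 1/7 · 5/36 = 5/252; summing to 59/252.
Hence P(bowl A | data) = (1/7) / (59/252) = 36/59.

0.6102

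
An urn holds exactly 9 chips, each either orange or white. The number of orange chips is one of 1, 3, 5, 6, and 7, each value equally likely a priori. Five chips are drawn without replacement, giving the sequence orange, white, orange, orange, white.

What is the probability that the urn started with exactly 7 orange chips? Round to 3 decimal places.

0.206

For each hypothesis, P(data | H) works out to: P(data | r = 1) = (1/9)(8/8)(0/7) = 0; P(data | r = 3) = (3/9)(6/8)(2/7)(1/6)(5/5) = 1/84; P(data | r = 5) = (5/9)(4/8)(4/7)(3/6)(3/5) = 1/21; P(data | r = 6) = (6/9)(3/8)(5/7)(4/6)(2/5) = 1/21; P(data | r = 7) = (7/9)(2/8)(6/7)(5/6)(1/5) = 1/36.
Multiplying each by its prior: 1/5 · 0 = 0, 1/5 · 1/84 = 1/420, 1/5 · 1/21 = 1/105, 1/5 · 1/21 = 1/105, 1/5 · 1/36 = 1/180; with total 17/630.
Hence P(r = 7 | data) = (1/180) / (17/630) = 7/34.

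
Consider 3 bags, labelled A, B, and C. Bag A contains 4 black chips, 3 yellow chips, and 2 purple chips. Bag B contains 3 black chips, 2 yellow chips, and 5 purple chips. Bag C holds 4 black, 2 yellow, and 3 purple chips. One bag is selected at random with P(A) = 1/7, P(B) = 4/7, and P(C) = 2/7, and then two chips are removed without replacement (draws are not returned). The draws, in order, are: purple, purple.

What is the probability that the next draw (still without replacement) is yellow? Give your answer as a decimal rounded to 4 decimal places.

The likelihood of the observed sequence under each hypothesis: P(data | bag A) = (2/9)(1/8) = 1/36; P(data | bag B) = (5/10)(4/9) = 2/9; P(data | bag C) = (3/9)(2/8) = 1/12.
Multiplying each by its prior: 1/7 · 1/36 = 1/252, 4/7 · 2/9 = 8/63, 2/7 · 1/12 = 1/42; summing to 13/84.
Normalising, the posterior is P(bag A | data) = 1/39, P(bag B | data) = 32/39, P(bag C | data) = 2/13.
The predictive probability is P(yellow next | data) = (3/7)(1/39) + (1/4)(32/39) + (2/7)(2/13) = 71/273.

0.2601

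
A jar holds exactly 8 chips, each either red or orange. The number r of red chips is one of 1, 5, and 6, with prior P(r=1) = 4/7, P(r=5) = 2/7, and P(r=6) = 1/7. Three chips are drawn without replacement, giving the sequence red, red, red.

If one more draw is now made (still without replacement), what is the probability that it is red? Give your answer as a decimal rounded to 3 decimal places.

Compute the likelihood of the observed sequence for each case: P(data | r = 1) = (1/8)(0/7) = 0; P(data | r = 5) = (5/8)(4/7)(3/6) = 5/28; P(data | r = 6) = (6/8)(5/7)(4/6) = 5/14.
The prior-weighted likelihoods are 4/7 · 0 = 0, 2/7 · 5/28 = 5/98, 1/7 · 5/14 = 5/98; summing to 5/49.
The posterior is then P(r = 1 | data) = 0, P(r = 5 | data) = 1/2, P(r = 6 | data) = 1/2.
Averaging over the posterior, P(red next | data) = (2/5)(1/2) + (3/5)(1/2) = 1/2.

0.500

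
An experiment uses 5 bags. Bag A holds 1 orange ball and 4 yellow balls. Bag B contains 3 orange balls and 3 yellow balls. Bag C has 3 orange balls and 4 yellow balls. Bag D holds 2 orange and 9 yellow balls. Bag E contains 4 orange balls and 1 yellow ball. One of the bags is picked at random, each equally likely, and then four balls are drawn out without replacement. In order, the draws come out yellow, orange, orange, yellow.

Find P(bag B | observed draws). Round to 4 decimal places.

Under each hypothesis, the probability of the observed sequence is: P(data | bag A) = (4/5)(1/4)(0/3) = 0; P(data | bag B) = (3/6)(3/5)(2/4)(2/3) = 0.1; P(data | bag C) = (4/7)(3/6)(2/5)(3/4) = 0.085714; P(data | bag D) = (9/11)(2/10)(1/9)(8/8) = 0.018182; P(data | bag E) = (1/5)(4/4)(3/3)(0/2) = 0.
The prior-weighted likelihoods are 1/5 · 0 = 0, 1/5 · 0.1 = 0.02, 1/5 · 0.085714 = 0.017143, 1/5 · 0.018182 = 0.0036364, 1/5 · 0 = 0; summing to 0.040779.
By Bayes' rule, P(bag B | data) = (0.02) / (0.040779) = 0.49045.

0.4904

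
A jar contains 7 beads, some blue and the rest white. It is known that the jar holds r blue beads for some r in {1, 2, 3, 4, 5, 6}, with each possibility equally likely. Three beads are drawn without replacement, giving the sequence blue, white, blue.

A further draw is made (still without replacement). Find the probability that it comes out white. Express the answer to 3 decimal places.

0.400

Under each hypothesis, the probability of the observed sequence is: P(data | r = 1) = (1/7)(6/6)(0/5) = 0; P(data | r = 2) = (2/7)(5/6)(1/5) = 1/21; P(data | r = 3) = (3/7)(4/6)(2/5) = 4/35; P(data | r = 4) = (4/7)(3/6)(3/5) = 6/35; P(data | r = 5) = (5/7)(2/6)(4/5) = 4/21; P(data | r = 6) = (6/7)(1/6)(5/5) = 1/7.
Weighting by the prior gives 1/6 · 0 = 0, 1/6 · 1/21 = 1/126, 1/6 · 4/35 = 2/105, 1/6 · 6/35 = 1/35, 1/6 · 4/21 = 2/63, 1/6 · 1/7 = 1/42; these sum to 1/9.
Normalising, the posterior is P(r = 1 | data) = 0, P(r = 2 | data) = 1/14, P(r = 3 | data) = 6/35, P(r = 4 | data) = 9/35, P(r = 5 | data) = 2/7, P(r = 6 | data) = 3/14.
So P(white next | data) = Σ P(white next | H) P(H | data) = (1)(1/14) + (3/4)(6/35) + (1/2)(9/35) + (1/4)(2/7) + (0)(3/14) = 2/5.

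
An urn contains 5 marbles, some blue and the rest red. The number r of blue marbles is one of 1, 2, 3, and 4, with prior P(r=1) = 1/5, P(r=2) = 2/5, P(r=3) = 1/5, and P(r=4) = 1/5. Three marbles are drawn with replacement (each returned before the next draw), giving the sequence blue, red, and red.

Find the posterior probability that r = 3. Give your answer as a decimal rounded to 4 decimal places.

Compute the likelihood of the observed sequence for each case: P(data | r = 1) = (1/5)(4/5)(4/5) = 16/125; P(data | r = 2) = (2/5)(3/5)(3/5) = 18/125; P(data | r = 3) = (3/5)(2/5)(2/5) = 12/125; P(data | r = 4) = (4/5)(1/5)(1/5) = 4/125.
The prior-weighted likelihoods are 1/5 · 16/125 = 16/625, 2/5 · 18/125 = 36/625, 1/5 · 12/125 = 12/625, 1/5 · 4/125 = 4/625; summing to 68/625.
So P(r = 3 | data) = (12/625) / (68/625) = 3/17.

0.1765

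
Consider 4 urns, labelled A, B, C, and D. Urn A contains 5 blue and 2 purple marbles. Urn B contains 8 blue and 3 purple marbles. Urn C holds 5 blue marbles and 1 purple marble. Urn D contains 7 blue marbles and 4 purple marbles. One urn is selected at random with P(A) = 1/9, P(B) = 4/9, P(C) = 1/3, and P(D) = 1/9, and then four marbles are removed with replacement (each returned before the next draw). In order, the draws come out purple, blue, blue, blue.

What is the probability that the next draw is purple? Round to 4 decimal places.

0.2498

The likelihood of the observed sequence under each hypothesis: P(data | urn A) = (2/7)(5/7)(5/7)(5/7) = 0.10412; P(data | urn B) = (3/11)(8/11)(8/11)(8/11) = 0.10491; P(data | urn C) = (1/6)(5/6)(5/6)(5/6) = 0.096451; P(data | urn D) = (4/11)(7/11)(7/11)(7/11) = 0.093709.
Multiplying each by its prior: 1/9 · 0.10412 = 0.011569, 4/9 · 0.10491 = 0.046627, 1/3 · 0.096451 = 0.03215, 1/9 · 0.093709 = 0.010412; with total 0.10076.
The posterior is then P(urn A | data) = 0.11482, P(urn B | data) = 0.46276, P(urn C | data) = 0.31908, P(urn D | data) = 0.10334.
Averaging over the posterior, P(purple next | data) = (2/7)(0.11482) + (3/11)(0.46276) + (1/6)(0.31908) + (4/11)(0.10334) = 0.24977.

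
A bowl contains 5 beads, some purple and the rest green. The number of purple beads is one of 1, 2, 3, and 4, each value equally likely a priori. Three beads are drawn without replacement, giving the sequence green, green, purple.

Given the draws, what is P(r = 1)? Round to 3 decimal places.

Under each hypothesis, the probability of the observed sequence is: P(data | r = 1) = (4/5)(3/4)(1/3) = 1/5; P(data | r = 2) = (3/5)(2/4)(2/3) = 1/5; P(data | r = 3) = (2/5)(1/4)(3/3) = 1/10; P(data | r = 4) = (1/5)(0/4) = 0.
The prior-weighted likelihoods are 1/4 · 1/5 = 1/20, 1/4 · 1/5 = 1/20, 1/4 · 1/10 = 1/40, 1/4 · 0 = 0; summing to 1/8.
So P(r = 1 | data) = (1/20) / (1/8) = 2/5.

0.400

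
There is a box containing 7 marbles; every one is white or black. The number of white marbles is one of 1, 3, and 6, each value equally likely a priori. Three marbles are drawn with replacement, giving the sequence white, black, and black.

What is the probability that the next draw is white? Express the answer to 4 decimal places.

0.3429

The likelihood of the observed sequence under each hypothesis: P(data | r = 1) = (1/7)(6/7)(6/7) = 36/343; P(data | r = 3) = (3/7)(4/7)(4/7) = 48/343; P(data | r = 6) = (6/7)(1/7)(1/7) = 6/343.
Multiplying each by its prior: 1/3 · 36/343 = 12/343, 1/3 · 48/343 = 16/343, 1/3 · 6/343 = 2/343; summing to 30/343.
Dividing through by the total gives posterior P(r = 1 | data) = 2/5, P(r = 3 | data) = 8/15, P(r = 6 | data) = 1/15.
So P(white next | data) = Σ P(white next | H) P(H | data) = (1/7)(2/5) + (3/7)(8/15) + (6/7)(1/15) = 12/35.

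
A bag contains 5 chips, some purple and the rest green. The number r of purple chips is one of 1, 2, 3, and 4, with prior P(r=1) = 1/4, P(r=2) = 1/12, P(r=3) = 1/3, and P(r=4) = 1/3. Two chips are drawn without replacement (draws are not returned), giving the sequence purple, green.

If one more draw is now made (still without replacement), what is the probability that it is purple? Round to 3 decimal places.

0.586

For each hypothesis, P(data | H) works out to: P(data | r = 1) = (1/5)(4/4) = 1/5; P(data | r = 2) = (2/5)(3/4) = 3/10; P(data | r = 3) = (3/5)(2/4) = 3/10; P(data | r = 4) = (4/5)(1/4) = 1/5.
The prior-weighted likelihoods are 1/4 · 1/5 = 1/20, 1/12 · 3/10 = 1/40, 1/3 · 3/10 = 1/10, 1/3 · 1/5 = 1/15; these sum to 29/120.
Dividing through by the total gives posterior P(r = 1 | data) = 6/29, P(r = 2 | data) = 3/29, P(r = 3 | data) = 12/29, P(r = 4 | data) = 8/29.
So P(purple next | data) = Σ P(purple next | H) P(H | data) = (0)(6/29) + (1/3)(3/29) + (2/3)(12/29) + (1)(8/29) = 17/29.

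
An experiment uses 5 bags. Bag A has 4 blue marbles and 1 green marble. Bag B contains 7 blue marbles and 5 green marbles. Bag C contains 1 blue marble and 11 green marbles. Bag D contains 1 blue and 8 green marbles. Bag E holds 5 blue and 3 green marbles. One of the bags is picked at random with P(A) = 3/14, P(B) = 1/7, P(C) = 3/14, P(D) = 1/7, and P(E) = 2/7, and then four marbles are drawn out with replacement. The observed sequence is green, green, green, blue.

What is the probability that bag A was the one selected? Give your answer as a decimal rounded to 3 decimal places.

For each hypothesis, P(data | H) works out to: P(data | bag A) = (1/5)(1/5)(1/5)(4/5) = 0.0064; P(data | bag B) = (5/12)(5/12)(5/12)(7/12) = 0.042197; P(data | bag C) = (11/12)(11/12)(11/12)(1/12) = 0.064188; P(data | bag D) = (8/9)(8/9)(8/9)(1/9) = 0.078037; P(data | bag E) = (3/8)(3/8)(3/8)(5/8) = 0.032959.
Multiplying each by its prior: 3/14 · 0.0064 = 0.0013714, 1/7 · 0.042197 = 0.0060282, 3/14 · 0.064188 = 0.013755, 1/7 · 0.078037 = 0.011148, 2/7 · 0.032959 = 0.0094169; with total 0.041719.
Hence P(bag A | data) = (0.0013714) / (0.041719) = 0.032873.

0.033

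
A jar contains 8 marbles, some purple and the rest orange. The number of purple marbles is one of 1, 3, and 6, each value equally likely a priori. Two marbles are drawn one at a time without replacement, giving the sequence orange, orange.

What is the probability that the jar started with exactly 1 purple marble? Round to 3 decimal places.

The likelihood of the observed sequence under each hypothesis: P(data | r = 1) = (7/8)(6/7) = 3/4; P(data | r = 3) = (5/8)(4/7) = 5/14; P(data | r = 6) = (2/8)(1/7) = 1/28.
The prior-weighted likelihoods are 1/3 · 3/4 = 1/4, 1/3 · 5/14 = 5/42, 1/3 · 1/28 = 1/84; summing to 8/21.
Therefore the posterior P(r = 1 | data) = (1/4) / (8/21) = 21/32.

0.656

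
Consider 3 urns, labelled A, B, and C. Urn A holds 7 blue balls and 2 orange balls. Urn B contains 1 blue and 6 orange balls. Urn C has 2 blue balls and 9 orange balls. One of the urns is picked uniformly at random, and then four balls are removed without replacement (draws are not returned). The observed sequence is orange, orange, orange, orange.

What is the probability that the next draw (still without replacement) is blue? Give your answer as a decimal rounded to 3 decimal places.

Under each hypothesis, the probability of the observed sequence is: P(data | urn A) = (2/9)(1/8)(0/7) = 0; P(data | urn B) = (6/7)(5/6)(4/5)(3/4) = 3/7; P(data | urn C) = (9/11)(8/10)(7/9)(6/8) = 21/55.
Multiplying each by its prior: 1/3 · 0 = 0, 1/3 · 3/7 = 1/7, 1/3 · 21/55 = 7/55; with total 104/385.
Dividing through by the total gives posterior P(urn A | data) = 0, P(urn B | data) = 55/104, P(urn C | data) = 49/104.
So P(blue next | data) = Σ P(blue next | H) P(H | data) = (1/3)(55/104) + (2/7)(49/104) = 97/312.

0.311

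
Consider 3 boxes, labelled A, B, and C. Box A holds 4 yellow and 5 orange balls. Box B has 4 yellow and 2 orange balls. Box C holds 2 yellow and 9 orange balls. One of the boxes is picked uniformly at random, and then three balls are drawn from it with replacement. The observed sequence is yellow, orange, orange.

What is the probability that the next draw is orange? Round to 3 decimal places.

Under each hypothesis, the probability of the observed sequence is: P(data | box A) = (4/9)(5/9)(5/9) = 0.13717; P(data | box B) = (4/6)(2/6)(2/6) = 0.074074; P(data | box C) = (2/11)(9/11)(9/11) = 0.12171.
Weighting by the prior gives 1/3 · 0.13717 = 0.045725, 1/3 · 0.074074 = 0.024691, 1/3 · 0.12171 = 0.040571; with total 0.11099.
The posterior is then P(box A | data) = 0.41198, P(box B | data) = 0.22247, P(box C | data) = 0.36555.
So P(orange next | data) = Σ P(orange next | H) P(H | data) = (5/9)(0.41198) + (1/3)(0.22247) + (9/11)(0.36555) = 0.60212.

0.602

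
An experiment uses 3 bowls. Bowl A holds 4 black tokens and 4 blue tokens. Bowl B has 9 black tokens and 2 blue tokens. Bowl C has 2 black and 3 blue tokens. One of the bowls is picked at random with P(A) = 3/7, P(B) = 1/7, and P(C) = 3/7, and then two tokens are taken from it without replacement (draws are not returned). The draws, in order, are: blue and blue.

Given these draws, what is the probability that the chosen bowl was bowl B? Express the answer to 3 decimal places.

For each hypothesis, P(data | H) works out to: P(data | bowl A) = (4/8)(3/7) = 0.21429; P(data | bowl B) = (2/11)(1/10) = 0.018182; P(data | bowl C) = (3/5)(2/4) = 0.3.
The prior-weighted likelihoods are 3/7 · 0.21429 = 0.091837, 1/7 · 0.018182 = 0.0025974, 3/7 · 0.3 = 0.12857; with total 0.22301.
Hence P(bowl B | data) = (0.0025974) / (0.22301) = 0.011647.

0.012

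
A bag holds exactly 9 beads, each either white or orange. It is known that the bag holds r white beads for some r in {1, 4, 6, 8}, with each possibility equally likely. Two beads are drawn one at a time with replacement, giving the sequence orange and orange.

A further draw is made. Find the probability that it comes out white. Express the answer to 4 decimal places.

Compute the likelihood of the observed sequence for each case: P(data | r = 1) = (8/9)(8/9) = 64/81; P(data | r = 4) = (5/9)(5/9) = 25/81; P(data | r = 6) = (3/9)(3/9) = 1/9; P(data | r = 8) = (1/9)(1/9) = 1/81.
Weighting by the prior gives 1/4 · 64/81 = 16/81, 1/4 · 25/81 = 25/324, 1/4 · 1/9 = 1/36, 1/4 · 1/81 = 1/324; these sum to 11/36.
Dividing through by the total gives posterior P(r = 1 | data) = 64/99, P(r = 4 | data) = 25/99, P(r = 6 | data) = 1/11, P(r = 8 | data) = 1/99.
So P(white next | data) = Σ P(white next | H) P(H | data) = (1/9)(64/99) + (4/9)(25/99) + (2/3)(1/11) + (8/9)(1/99) = 226/891.

0.2536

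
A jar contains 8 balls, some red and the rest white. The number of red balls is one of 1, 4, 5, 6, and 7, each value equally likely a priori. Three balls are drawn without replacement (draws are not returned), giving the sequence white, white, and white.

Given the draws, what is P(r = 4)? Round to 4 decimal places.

For each hypothesis, P(data | H) works out to: P(data | r = 1) = (7/8)(6/7)(5/6) = 5/8; P(data | r = 4) = (4/8)(3/7)(2/6) = 1/14; P(data | r = 5) = (3/8)(2/7)(1/6) = 1/56; P(data | r = 6) = (2/8)(1/7)(0/6) = 0; P(data | r = 7) = (1/8)(0/7) = 0.
The prior-weighted likelihoods are 1/5 · 5/8 = 1/8, 1/5 · 1/14 = 1/70, 1/5 · 1/56 = 1/280, 1/5 · 0 = 0, 1/5 · 0 = 0; summing to 1/7.
Therefore the posterior P(r = 4 | data) = (1/70) / (1/7) = 1/10.

0.1000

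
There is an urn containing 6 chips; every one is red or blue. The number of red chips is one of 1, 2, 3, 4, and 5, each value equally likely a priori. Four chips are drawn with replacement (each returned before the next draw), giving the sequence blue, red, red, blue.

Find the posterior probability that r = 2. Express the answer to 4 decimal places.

0.2471

Under each hypothesis, the probability of the observed sequence is: P(data | r = 1) = (5/6)(1/6)(1/6)(5/6) = 0.01929; P(data | r = 2) = (4/6)(2/6)(2/6)(4/6) = 0.049383; P(data | r = 3) = (3/6)(3/6)(3/6)(3/6) = 0.0625; P(data | r = 4) = (2/6)(4/6)(4/6)(2/6) = 0.049383; P(data | r = 5) = (1/6)(5/6)(5/6)(1/6) = 0.01929.
The prior-weighted likelihoods are 1/5 · 0.01929 = 0.003858, 1/5 · 0.049383 = 0.0098765, 1/5 · 0.0625 = 0.0125, 1/5 · 0.049383 = 0.0098765, 1/5 · 0.01929 = 0.003858; summing to 0.039969.
So P(r = 2 | data) = (0.0098765) / (0.039969) = 0.2471.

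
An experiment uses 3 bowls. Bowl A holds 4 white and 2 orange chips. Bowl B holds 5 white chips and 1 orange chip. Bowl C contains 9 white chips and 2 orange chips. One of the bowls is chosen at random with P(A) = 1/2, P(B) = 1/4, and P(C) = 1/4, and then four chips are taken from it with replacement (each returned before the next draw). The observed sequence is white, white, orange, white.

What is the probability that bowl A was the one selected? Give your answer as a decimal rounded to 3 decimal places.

For each hypothesis, P(data | H) works out to: P(data | bowl A) = (4/6)(4/6)(2/6)(4/6) = 0.098765; P(data | bowl B) = (5/6)(5/6)(1/6)(5/6) = 0.096451; P(data | bowl C) = (9/11)(9/11)(2/11)(9/11) = 0.099583.
Weighting by the prior gives 1/2 · 0.098765 = 0.049383, 1/4 · 0.096451 = 0.024113, 1/4 · 0.099583 = 0.024896; these sum to 0.098391.
Therefore the posterior P(bowl A | data) = (0.049383) / (0.098391) = 0.5019.

0.502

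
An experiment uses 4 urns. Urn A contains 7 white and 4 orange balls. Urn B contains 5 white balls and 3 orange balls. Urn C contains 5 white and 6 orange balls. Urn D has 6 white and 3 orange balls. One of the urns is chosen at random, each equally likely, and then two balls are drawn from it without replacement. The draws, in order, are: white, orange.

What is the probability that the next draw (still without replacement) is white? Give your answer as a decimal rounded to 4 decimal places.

For each hypothesis, P(data | H) works out to: P(data | urn A) = (7/11)(4/10) = 0.25455; P(data | urn B) = (5/8)(3/7) = 0.26786; P(data | urn C) = (5/11)(6/10) = 0.27273; P(data | urn D) = (6/9)(3/8) = 0.25.
Weighting by the prior gives 1/4 · 0.25455 = 0.063636, 1/4 · 0.26786 = 0.066964, 1/4 · 0.27273 = 0.068182, 1/4 · 0.25 = 0.0625; summing to 0.26128.
Dividing through by the total gives posterior P(urn A | data) = 0.24355, P(urn B | data) = 0.25629, P(urn C | data) = 0.26095, P(urn D | data) = 0.2392.
The predictive probability is P(white next | data) = (2/3)(0.24355) + (2/3)(0.25629) + (4/9)(0.26095) + (5/7)(0.2392) = 0.62007.

0.6201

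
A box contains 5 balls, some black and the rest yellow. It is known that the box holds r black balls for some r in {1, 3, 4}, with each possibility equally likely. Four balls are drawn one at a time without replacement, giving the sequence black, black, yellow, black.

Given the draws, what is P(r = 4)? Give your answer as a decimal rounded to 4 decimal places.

0.6667

For each hypothesis, P(data | H) works out to: P(data | r = 1) = (1/5)(0/4) = 0; P(data | r = 3) = (3/5)(2/4)(2/3)(1/2) = 1/10; P(data | r = 4) = (4/5)(3/4)(1/3)(2/2) = 1/5.
The prior-weighted likelihoods are 1/3 · 0 = 0, 1/3 · 1/10 = 1/30, 1/3 · 1/5 = 1/15; with total 1/10.
Hence P(r = 4 | data) = (1/15) / (1/10) = 2/3.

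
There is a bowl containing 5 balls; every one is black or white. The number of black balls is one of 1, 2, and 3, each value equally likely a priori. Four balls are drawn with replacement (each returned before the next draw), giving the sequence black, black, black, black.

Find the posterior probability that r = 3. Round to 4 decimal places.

Compute the likelihood of the observed sequence for each case: P(data | r = 1) = (1/5)(1/5)(1/5)(1/5) = 0.0016; P(data | r = 2) = (2/5)(2/5)(2/5)(2/5) = 0.0256; P(data | r = 3) = (3/5)(3/5)(3/5)(3/5) = 0.1296.
Weighting by the prior gives 1/3 · 0.0016 = 0.00053333, 1/3 · 0.0256 = 0.0085333, 1/3 · 0.1296 = 0.0432; these sum to 0.052267.
By Bayes' rule, P(r = 3 | data) = (0.0432) / (0.052267) = 0.82653.

0.8265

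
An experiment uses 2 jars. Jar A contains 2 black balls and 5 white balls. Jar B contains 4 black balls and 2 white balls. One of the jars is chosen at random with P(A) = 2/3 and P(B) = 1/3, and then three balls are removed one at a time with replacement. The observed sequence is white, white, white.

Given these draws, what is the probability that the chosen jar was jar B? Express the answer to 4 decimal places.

0.0484

Compute the likelihood of the observed sequence for each case: P(data | jar A) = (5/7)(5/7)(5/7) = 0.36443; P(data | jar B) = (2/6)(2/6)(2/6) = 0.037037.
Weighting by the prior gives 2/3 · 0.36443 = 0.24295, 1/3 · 0.037037 = 0.012346; summing to 0.2553.
Therefore the posterior P(jar B | data) = (0.012346) / (0.2553) = 0.048358.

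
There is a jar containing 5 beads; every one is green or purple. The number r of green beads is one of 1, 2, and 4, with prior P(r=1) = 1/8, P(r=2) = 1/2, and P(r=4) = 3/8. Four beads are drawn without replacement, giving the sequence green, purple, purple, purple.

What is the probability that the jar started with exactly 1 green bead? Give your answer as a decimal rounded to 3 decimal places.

For each hypothesis, P(data | H) works out to: P(data | r = 1) = (1/5)(4/4)(3/3)(2/2) = 1/5; P(data | r = 2) = (2/5)(3/4)(2/3)(1/2) = 1/10; P(data | r = 4) = (4/5)(1/4)(0/3) = 0.
The prior-weighted likelihoods are 1/8 · 1/5 = 1/40, 1/2 · 1/10 = 1/20, 3/8 · 0 = 0; these sum to 3/40.
So P(r = 1 | data) = (1/40) / (3/40) = 1/3.

0.333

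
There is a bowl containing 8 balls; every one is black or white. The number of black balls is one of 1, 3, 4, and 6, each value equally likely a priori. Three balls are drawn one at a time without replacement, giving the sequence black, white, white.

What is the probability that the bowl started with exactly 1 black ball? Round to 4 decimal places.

Under each hypothesis, the probability of the observed sequence is: P(data | r = 1) = (1/8)(7/7)(6/6) = 1/8; P(data | r = 3) = (3/8)(5/7)(4/6) = 5/28; P(data | r = 4) = (4/8)(4/7)(3/6) = 1/7; P(data | r = 6) = (6/8)(2/7)(1/6) = 1/28.
Weighting by the prior gives 1/4 · 1/8 = 1/32, 1/4 · 5/28 = 5/112, 1/4 · 1/7 = 1/28, 1/4 · 1/28 = 1/112; with total 27/224.
So P(r = 1 | data) = (1/32) / (27/224) = 7/27.

0.2593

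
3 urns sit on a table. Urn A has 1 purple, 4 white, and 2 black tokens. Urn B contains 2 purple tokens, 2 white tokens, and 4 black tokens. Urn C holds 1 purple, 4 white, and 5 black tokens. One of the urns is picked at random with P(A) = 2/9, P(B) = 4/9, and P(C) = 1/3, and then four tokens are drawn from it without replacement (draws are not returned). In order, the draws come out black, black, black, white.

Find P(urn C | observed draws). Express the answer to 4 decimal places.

The likelihood of the observed sequence under each hypothesis: P(data | urn A) = (2/7)(1/6)(0/5) = 0; P(data | urn B) = (4/8)(3/7)(2/6)(2/5) = 1/35; P(data | urn C) = (5/10)(4/9)(3/8)(4/7) = 1/21.
The prior-weighted likelihoods are 2/9 · 0 = 0, 4/9 · 1/35 = 4/315, 1/3 · 1/21 = 1/63; these sum to 1/35.
Therefore the posterior P(urn C | data) = (1/63) / (1/35) = 5/9.

0.5556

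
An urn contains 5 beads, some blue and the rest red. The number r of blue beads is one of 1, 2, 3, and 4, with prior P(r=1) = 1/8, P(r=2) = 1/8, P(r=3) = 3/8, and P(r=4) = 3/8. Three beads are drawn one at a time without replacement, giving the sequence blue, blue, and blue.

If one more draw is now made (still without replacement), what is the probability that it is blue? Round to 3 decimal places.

0.400

Under each hypothesis, the probability of the observed sequence is: P(data | r = 1) = (1/5)(0/4) = 0; P(data | r = 2) = (2/5)(1/4)(0/3) = 0; P(data | r = 3) = (3/5)(2/4)(1/3) = 1/10; P(data | r = 4) = (4/5)(3/4)(2/3) = 2/5.
The prior-weighted likelihoods are 1/8 · 0 = 0, 1/8 · 0 = 0, 3/8 · 1/10 = 3/80, 3/8 · 2/5 = 3/20; summing to 3/16.
Normalising, the posterior is P(r = 1 | data) = 0, P(r = 2 | data) = 0, P(r = 3 | data) = 1/5, P(r = 4 | data) = 4/5.
So P(blue next | data) = Σ P(blue next | H) P(H | data) = (0)(1/5) + (1/2)(4/5) = 2/5.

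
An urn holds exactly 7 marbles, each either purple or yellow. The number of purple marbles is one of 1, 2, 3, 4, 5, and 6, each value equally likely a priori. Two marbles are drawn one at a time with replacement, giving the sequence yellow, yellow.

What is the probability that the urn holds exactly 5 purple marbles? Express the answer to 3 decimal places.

0.044

The likelihood of the observed sequence under each hypothesis: P(data | r = 1) = (6/7)(6/7) = 36/49; P(data | r = 2) = (5/7)(5/7) = 25/49; P(data | r = 3) = (4/7)(4/7) = 16/49; P(data | r = 4) = (3/7)(3/7) = 9/49; P(data | r = 5) = (2/7)(2/7) = 4/49; P(data | r = 6) = (1/7)(1/7) = 1/49.
Weighting by the prior gives 1/6 · 36/49 = 6/49, 1/6 · 25/49 = 25/294, 1/6 · 16/49 = 8/147, 1/6 · 9/49 = 3/98, 1/6 · 4/49 = 2/147, 1/6 · 1/49 = 1/294; these sum to 13/42.
So P(r = 5 | data) = (2/147) / (13/42) = 4/91.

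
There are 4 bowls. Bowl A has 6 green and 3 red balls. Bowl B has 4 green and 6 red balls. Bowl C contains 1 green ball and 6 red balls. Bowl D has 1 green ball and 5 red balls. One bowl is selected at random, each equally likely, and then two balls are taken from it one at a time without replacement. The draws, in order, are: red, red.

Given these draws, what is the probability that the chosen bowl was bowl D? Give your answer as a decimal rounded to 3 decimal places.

Under each hypothesis, the probability of the observed sequence is: P(data | bowl A) = (3/9)(2/8) = 1/12; P(data | bowl B) = (6/10)(5/9) = 1/3; P(data | bowl C) = (6/7)(5/6) = 5/7; P(data | bowl D) = (5/6)(4/5) = 2/3.
Weighting by the prior gives 1/4 · 1/12 = 1/48, 1/4 · 1/3 = 1/12, 1/4 · 5/7 = 5/28, 1/4 · 2/3 = 1/6; with total 151/336.
Therefore the posterior P(bowl D | data) = (1/6) / (151/336) = 56/151.

0.371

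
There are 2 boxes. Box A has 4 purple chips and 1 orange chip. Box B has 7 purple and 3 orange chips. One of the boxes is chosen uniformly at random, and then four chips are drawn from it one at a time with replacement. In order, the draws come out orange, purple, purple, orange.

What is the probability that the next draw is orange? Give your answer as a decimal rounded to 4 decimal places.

0.2633

The likelihood of the observed sequence under each hypothesis: P(data | box A) = (1/5)(4/5)(4/5)(1/5) = 0.0256; P(data | box B) = (3/10)(7/10)(7/10)(3/10) = 0.0441.
Weighting by the prior gives 1/2 · 0.0256 = 0.0128, 1/2 · 0.0441 = 0.02205; with total 0.03485.
Dividing through by the total gives posterior P(box A | data) = 0.36729, P(box B | data) = 0.63271.
Averaging over the posterior, P(orange next | data) = (1/5)(0.36729) + (3/10)(0.63271) = 0.26327.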